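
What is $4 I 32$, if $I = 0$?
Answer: $0$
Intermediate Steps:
$4 I 32 = 4 \cdot 0 \cdot 32 = 0 \cdot 32 = 0$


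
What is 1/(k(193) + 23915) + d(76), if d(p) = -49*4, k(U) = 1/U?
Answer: -904656623/4615596 ≈ -196.00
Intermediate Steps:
d(p) = -196
1/(k(193) + 23915) + d(76) = 1/(1/193 + 23915) - 196 = 1/(4615596/193) - 196 = 193/4615596 - 196 = -904656623/4615596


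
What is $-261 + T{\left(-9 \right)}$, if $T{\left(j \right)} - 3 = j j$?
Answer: $-177$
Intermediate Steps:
$T{\left(j \right)} = 3 + j^{2}$ ($T{\left(j \right)} = 3 + j j = 3 + j^{2}$)
$-261 + T{\left(-9 \right)} = -261 + \left(3 + \left(-9\right)^{2}\right) = -261 + \left(3 + 81\right) = -261 + 84 = -177$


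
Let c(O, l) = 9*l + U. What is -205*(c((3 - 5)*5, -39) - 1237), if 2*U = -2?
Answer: 325745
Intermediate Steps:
U = -1 (U = (1/2)*(-2) = -1)
c(O, l) = -1 + 9*l (c(O, l) = 9*l - 1 = -1 + 9*l)
-205*(c((3 - 5)*5, -39) - 1237) = -205*((-1 + 9*(-39)) - 1237) = -205*((-1 - 351) - 1237) = -205*(-352 - 1237) = -205*(-1589) = 325745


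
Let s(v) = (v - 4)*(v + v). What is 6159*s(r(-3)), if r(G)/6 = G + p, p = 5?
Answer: 1182528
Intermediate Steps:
r(G) = 30 + 6*G (r(G) = 6*(G + 5) = 6*(5 + G) = 30 + 6*G)
s(v) = 2*v*(-4 + v) (s(v) = (-4 + v)*(2*v) = 2*v*(-4 + v))
6159*s(r(-3)) = 6159*(2*(30 + 6*(-3))*(-4 + (30 + 6*(-3)))) = 6159*(2*(30 - 18)*(-4 + (30 - 18))) = 6159*(2*12*(-4 + 12)) = 6159*(2*12*8) = 6159*192 = 1182528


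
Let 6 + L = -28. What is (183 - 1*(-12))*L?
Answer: -6630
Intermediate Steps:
L = -34 (L = -6 - 28 = -34)
(183 - 1*(-12))*L = (183 - 1*(-12))*(-34) = (183 + 12)*(-34) = 195*(-34) = -6630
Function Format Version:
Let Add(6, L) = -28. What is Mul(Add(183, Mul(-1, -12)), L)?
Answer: -6630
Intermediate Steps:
L = -34 (L = Add(-6, -28) = -34)
Mul(Add(183, Mul(-1, -12)), L) = Mul(Add(183, Mul(-1, -12)), -34) = Mul(Add(183, 12), -34) = Mul(195, -34) = -6630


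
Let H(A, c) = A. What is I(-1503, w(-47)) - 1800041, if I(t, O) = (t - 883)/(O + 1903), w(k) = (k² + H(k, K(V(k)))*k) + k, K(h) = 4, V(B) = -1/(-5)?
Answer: -5646729810/3137 ≈ -1.8000e+6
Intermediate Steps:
V(B) = ⅕ (V(B) = -1*(-⅕) = ⅕)
w(k) = k + 2*k² (w(k) = (k² + k*k) + k = (k² + k²) + k = 2*k² + k = k + 2*k²)
I(t, O) = (-883 + t)/(1903 + O)
I(-1503, w(-47)) - 1800041 = (-883 - 1503)/(1903 - 47*(1 + 2*(-47))) - 1800041 = -2386/(1903 - 47*(1 - 94)) - 1800041 = -2386/(1903 - 47*(-93)) - 1800041 = -2386/(1903 + 4371) - 1800041 = -2386/6274 - 1800041 = (1/6274)*(-2386) - 1800041 = -1193/3137 - 1800041 = -5646729810/3137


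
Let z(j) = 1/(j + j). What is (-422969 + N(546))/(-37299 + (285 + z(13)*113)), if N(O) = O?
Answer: 10982998/962251 ≈ 11.414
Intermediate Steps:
z(j) = 1/(2*j)
(-422969 + N(546))/(-37299 + (285 + z(13)*113)) = (-422969 + 546)/(-37299 + (285 + ((1/2)/13)*113)) = -422423/(-37299 + (285 + ((1/2)*(1/13))*113)) = -422423/(-37299 + (285 + (1/26)*113)) = -422423/(-37299 + (285 + 113/26)) = -422423/(-37299 + 7523/26) = -422423/(-962251/26) = -422423*(-26/962251) = 10982998/962251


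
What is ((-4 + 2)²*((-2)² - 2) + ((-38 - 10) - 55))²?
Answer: 9025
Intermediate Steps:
((-4 + 2)²*((-2)² - 2) + ((-38 - 10) - 55))² = ((-2)²*(4 - 2) + (-48 - 55))² = (4*2 - 103)² = (8 - 103)² = (-95)² = 9025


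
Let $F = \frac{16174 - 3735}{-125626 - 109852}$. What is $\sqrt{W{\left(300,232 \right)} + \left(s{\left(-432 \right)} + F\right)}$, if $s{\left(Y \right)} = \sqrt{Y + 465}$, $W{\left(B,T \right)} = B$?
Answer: $\frac{\sqrt{16632037434358 + 55449888484 \sqrt{33}}}{235478} \approx 17.484$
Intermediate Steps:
$F = - \frac{12439}{235478}$ ($F = \frac{12439}{-235478} = 12439 \left(- \frac{1}{235478}\right) = - \frac{12439}{235478} \approx -0.052824$)
$s{\left(Y \right)} = \sqrt{465 + Y}$
$\sqrt{W{\left(300,232 \right)} + \left(s{\left(-432 \right)} + F\right)} = \sqrt{300 - \left(\frac{12439}{235478} - \sqrt{465 - 432}\right)} = \sqrt{300 - \left(\frac{12439}{235478} - \sqrt{33}\right)} = \sqrt{\frac{70630961}{235478} + \sqrt{33}}$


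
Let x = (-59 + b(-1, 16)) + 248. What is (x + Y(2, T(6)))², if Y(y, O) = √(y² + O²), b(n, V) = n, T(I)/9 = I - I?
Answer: 36100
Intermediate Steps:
T(I) = 0 (T(I) = 9*(I - I) = 9*0 = 0)
Y(y, O) = √(O² + y²)
x = 188 (x = (-59 - 1) + 248 = -60 + 248 = 188)
(x + Y(2, T(6)))² = (188 + √(0² + 2²))² = (188 + √(0 + 4))² = (188 + √4)² = (188 + 2)² = 190² = 36100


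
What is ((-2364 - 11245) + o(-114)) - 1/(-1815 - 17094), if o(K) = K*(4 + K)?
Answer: -20213720/18909 ≈ -1069.0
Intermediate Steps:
((-2364 - 11245) + o(-114)) - 1/(-1815 - 17094) = ((-2364 - 11245) - 114*(4 - 114)) - 1/(-1815 - 17094) = (-13609 - 114*(-110)) - 1/(-18909) = (-13609 + 12540) - 1*(-1/18909) = -1069 + 1/18909 = -20213720/18909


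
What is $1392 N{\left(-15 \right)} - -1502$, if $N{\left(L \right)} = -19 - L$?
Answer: $-4066$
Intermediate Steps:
$1392 N{\left(-15 \right)} - -1502 = 1392 \left(-19 - -15\right) - -1502 = 1392 \left(-19 + 15\right) + 1502 = 1392 \left(-4\right) + 1502 = -5568 + 1502 = -4066$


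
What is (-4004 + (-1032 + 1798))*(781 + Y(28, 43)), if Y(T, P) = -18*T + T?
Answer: -987590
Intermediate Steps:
Y(T, P) = -17*T
(-4004 + (-1032 + 1798))*(781 + Y(28, 43)) = (-4004 + (-1032 + 1798))*(781 - 17*28) = (-4004 + 766)*(781 - 476) = -3238*305 = -987590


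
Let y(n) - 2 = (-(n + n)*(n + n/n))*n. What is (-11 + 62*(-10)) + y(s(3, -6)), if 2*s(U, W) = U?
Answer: -2561/4 ≈ -640.25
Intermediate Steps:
s(U, W) = U/2
y(n) = 2 - 2*n**2*(1 + n) (y(n) = 2 + (-(n + n)*(n + n/n))*n = 2 + (-2*n*(n + 1))*n = 2 + (-2*n*(1 + n))*n = 2 - 2*n**2*(1 + n))
(-11 + 62*(-10)) + y(s(3, -6)) = (-11 + 62*(-10)) + (2 - 2*((1/2)*3)**2 - 2*((1/2)*3)**3) = (-11 - 620) + (2 - 2*(3/2)**2 - 2*(3/2)**3) = -631 + (2 - 2*9/4 - 2*27/8) = -631 + (2 - 9/2 - 27/4) = -631 - 37/4 = -2561/4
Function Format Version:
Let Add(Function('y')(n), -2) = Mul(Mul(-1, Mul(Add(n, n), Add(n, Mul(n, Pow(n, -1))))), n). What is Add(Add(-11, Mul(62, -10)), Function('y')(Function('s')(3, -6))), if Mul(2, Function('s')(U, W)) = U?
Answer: Rational(-2561, 4) ≈ -640.25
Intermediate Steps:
Function('s')(U, W) = Mul(Rational(1, 2), U)
Function('y')(n) = Add(2, Mul(-2, Pow(n, 2), Add(1, n))) (Function('y')(n) = Add(2, Mul(Mul(-1, Mul(Add(n, n), Add(n, Mul(n, Pow(n, -1))))), n)) = Add(2, Mul(Mul(-1, Mul(Mul(2, n), Add(n, 1))), n)) = Add(2, Mul(Mul(-1, Mul(Mul(2, n), Add(1, n))), n)) = Add(2, Mul(Mul(-1, Mul(2, n, Add(1, n))), n)) = Add(2, Mul(Mul(-2, n, Add(1, n)), n)) = Add(2, Mul(-2, Pow(n, 2), Add(1, n))))
Add(Add(-11, Mul(62, -10)), Function('y')(Function('s')(3, -6))) = Add(Add(-11, Mul(62, -10)), Add(2, Mul(-2, Pow(Mul(Rational(1, 2), 3), 2)), Mul(-2, Pow(Mul(Rational(1, 2), 3), 3)))) = Add(Add(-11, -620), Add(2, Mul(-2, Pow(Rational(3, 2), 2)), Mul(-2, Pow(Rational(3, 2), 3)))) = Add(-631, Add(2, Mul(-2, Rational(9, 4)), Mul(-2, Rational(27, 8)))) = Add(-631, Add(2, Rational(-9, 2), Rational(-27, 4))) = Add(-631, Rational(-37, 4)) = Rational(-2561, 4)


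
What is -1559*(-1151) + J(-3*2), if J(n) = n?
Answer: 1794403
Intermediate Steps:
-1559*(-1151) + J(-3*2) = -1559*(-1151) - 3*2 = 1794409 - 6 = 1794403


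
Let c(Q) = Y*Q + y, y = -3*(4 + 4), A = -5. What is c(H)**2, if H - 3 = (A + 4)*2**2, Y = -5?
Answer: 361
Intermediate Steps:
y = -24 (y = -3*8 = -24)
H = -1 (H = 3 + (-5 + 4)*2**2 = 3 - 1*4 = 3 - 4 = -1)
c(Q) = -24 - 5*Q (c(Q) = -5*Q - 24 = -24 - 5*Q)
c(H)**2 = (-24 - 5*(-1))**2 = (-24 + 5)**2 = (-19)**2 = 361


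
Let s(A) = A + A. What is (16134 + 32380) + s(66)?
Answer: 48646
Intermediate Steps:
s(A) = 2*A
(16134 + 32380) + s(66) = (16134 + 32380) + 2*66 = 48514 + 132 = 48646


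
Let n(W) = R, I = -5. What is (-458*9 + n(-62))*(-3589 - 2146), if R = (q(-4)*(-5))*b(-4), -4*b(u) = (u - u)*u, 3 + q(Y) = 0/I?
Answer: 23639670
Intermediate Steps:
q(Y) = -3 (q(Y) = -3 + 0/(-5) = -3 + 0*(-1/5) = -3 + 0 = -3)
b(u) = 0 (b(u) = -(u - u)*u/4 = -0*u = -1/4*0 = 0)
R = 0 (R = -3*(-5)*0 = 15*0 = 0)
n(W) = 0
(-458*9 + n(-62))*(-3589 - 2146) = (-458*9 + 0)*(-3589 - 2146) = (-4122 + 0)*(-5735) = -4122*(-5735) = 23639670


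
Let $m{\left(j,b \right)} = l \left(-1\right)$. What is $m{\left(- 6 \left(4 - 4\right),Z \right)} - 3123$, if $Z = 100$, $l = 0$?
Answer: $-3123$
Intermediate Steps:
$m{\left(j,b \right)} = 0$ ($m{\left(j,b \right)} = 0 \left(-1\right) = 0$)
$m{\left(- 6 \left(4 - 4\right),Z \right)} - 3123 = 0 - 3123 = -3123$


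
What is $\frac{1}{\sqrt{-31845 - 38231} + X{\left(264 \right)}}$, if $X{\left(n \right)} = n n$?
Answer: $\frac{17424}{1214400623} - \frac{i \sqrt{17519}}{2428801246} \approx 1.4348 \cdot 10^{-5} - 5.4496 \cdot 10^{-8} i$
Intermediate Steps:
$X{\left(n \right)} = n^{2}$
$\frac{1}{\sqrt{-31845 - 38231} + X{\left(264 \right)}} = \frac{1}{\sqrt{-31845 - 38231} + 264^{2}} = \frac{1}{\sqrt{-70076} + 69696} = \frac{1}{2 i \sqrt{17519} + 69696} = \frac{1}{69696 + 2 i \sqrt{17519}}$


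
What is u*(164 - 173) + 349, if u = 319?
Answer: -2522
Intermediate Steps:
u*(164 - 173) + 349 = 319*(164 - 173) + 349 = 319*(-9) + 349 = -2871 + 349 = -2522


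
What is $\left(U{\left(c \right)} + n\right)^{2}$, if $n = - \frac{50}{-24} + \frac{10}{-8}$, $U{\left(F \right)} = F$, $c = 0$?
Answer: $\frac{25}{36} \approx 0.69444$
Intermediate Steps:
$n = \frac{5}{6}$ ($n = \left(-50\right) \left(- \frac{1}{24}\right) + 10 \left(- \frac{1}{8}\right) = \frac{25}{12} - \frac{5}{4} = \frac{5}{6} \approx 0.83333$)
$\left(U{\left(c \right)} + n\right)^{2} = \left(0 + \frac{5}{6}\right)^{2} = \left(\frac{5}{6}\right)^{2} = \frac{25}{36}$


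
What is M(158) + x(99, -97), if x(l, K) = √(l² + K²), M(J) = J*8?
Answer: 1264 + √19210 ≈ 1402.6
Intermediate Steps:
M(J) = 8*J
x(l, K) = √(K² + l²)
M(158) + x(99, -97) = 8*158 + √((-97)² + 99²) = 1264 + √(9409 + 9801) = 1264 + √19210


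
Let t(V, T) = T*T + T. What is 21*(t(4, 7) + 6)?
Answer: 1302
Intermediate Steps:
t(V, T) = T + T**2 (t(V, T) = T**2 + T = T + T**2)
21*(t(4, 7) + 6) = 21*(7*(1 + 7) + 6) = 21*(7*8 + 6) = 21*(56 + 6) = 21*62 = 1302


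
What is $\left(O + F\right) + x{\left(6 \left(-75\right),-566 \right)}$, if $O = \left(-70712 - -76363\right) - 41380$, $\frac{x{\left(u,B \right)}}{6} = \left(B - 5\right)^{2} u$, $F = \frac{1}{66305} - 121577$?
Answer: $- \frac{58379431137829}{66305} \approx -8.8047 \cdot 10^{8}$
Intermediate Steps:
$F = - \frac{8061162984}{66305}$ ($F = \frac{1}{66305} - 121577 = - \frac{8061162984}{66305} \approx -1.2158 \cdot 10^{5}$)
$x{\left(u,B \right)} = 6 u \left(-5 + B\right)^{2}$ ($x{\left(u,B \right)} = 6 \left(B - 5\right)^{2} u = 6 \left(-5 + B\right)^{2} u = 6 u \left(-5 + B\right)^{2}$)
$O = -35729$ ($O = \left(-70712 + 76363\right) - 41380 = 5651 - 41380 = -35729$)
$\left(O + F\right) + x{\left(6 \left(-75\right),-566 \right)} = \left(-35729 - \frac{8061162984}{66305}\right) + 6 \cdot 6 \left(-75\right) \left(-5 - 566\right)^{2} = - \frac{10430174329}{66305} + 6 \left(-450\right) \left(-571\right)^{2} = - \frac{10430174329}{66305} + 6 \left(-450\right) 326041 = - \frac{10430174329}{66305} - 880310700 = - \frac{58379431137829}{66305}$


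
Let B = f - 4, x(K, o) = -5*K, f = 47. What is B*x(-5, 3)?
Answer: 1075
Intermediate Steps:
B = 43 (B = 47 - 4 = 43)
B*x(-5, 3) = 43*(-5*(-5)) = 43*25 = 1075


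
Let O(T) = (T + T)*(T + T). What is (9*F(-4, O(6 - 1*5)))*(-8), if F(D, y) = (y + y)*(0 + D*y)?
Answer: 9216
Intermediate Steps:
O(T) = 4*T² (O(T) = (2*T)*(2*T) = 4*T²)
F(D, y) = 2*D*y² (F(D, y) = (2*y)*(D*y) = 2*D*y²)
(9*F(-4, O(6 - 1*5)))*(-8) = (9*(2*(-4)*(4*(6 - 1*5)²)²))*(-8) = (9*(2*(-4)*(4*(6 - 5)²)²))*(-8) = (9*(2*(-4)*(4*1²)²))*(-8) = (9*(2*(-4)*(4*1)²))*(-8) = (9*(2*(-4)*4²))*(-8) = (9*(2*(-4)*16))*(-8) = (9*(-128))*(-8) = -1152*(-8) = 9216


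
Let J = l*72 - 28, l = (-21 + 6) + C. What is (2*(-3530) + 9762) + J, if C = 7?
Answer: 2098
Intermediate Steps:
l = -8 (l = (-21 + 6) + 7 = -15 + 7 = -8)
J = -604 (J = -8*72 - 28 = -576 - 28 = -604)
(2*(-3530) + 9762) + J = (2*(-3530) + 9762) - 604 = (-7060 + 9762) - 604 = 2702 - 604 = 2098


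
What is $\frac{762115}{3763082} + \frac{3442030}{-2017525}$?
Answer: $- \frac{2283011014217}{1518422402410} \approx -1.5035$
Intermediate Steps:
$\frac{762115}{3763082} + \frac{3442030}{-2017525} = 762115 \cdot \frac{1}{3763082} + 3442030 \left(- \frac{1}{2017525}\right) = \frac{762115}{3763082} - \frac{688406}{403505} = - \frac{2283011014217}{1518422402410}$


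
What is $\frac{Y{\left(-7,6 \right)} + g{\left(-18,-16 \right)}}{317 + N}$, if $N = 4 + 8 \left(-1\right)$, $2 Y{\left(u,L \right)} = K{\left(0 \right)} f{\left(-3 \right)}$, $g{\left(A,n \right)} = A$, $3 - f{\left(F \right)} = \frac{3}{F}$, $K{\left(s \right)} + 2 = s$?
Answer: $- \frac{22}{313} \approx -0.070288$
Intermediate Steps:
$K{\left(s \right)} = -2 + s$
$f{\left(F \right)} = 3 - \frac{3}{F}$
$Y{\left(u,L \right)} = -4$ ($Y{\left(u,L \right)} = \frac{\left(-2 + 0\right) \left(3 - \frac{3}{-3}\right)}{2} = \frac{\left(-2\right) \left(3 - -1\right)}{2} = \frac{\left(-2\right) \left(3 + 1\right)}{2} = \frac{\left(-2\right) 4}{2} = \frac{1}{2} \left(-8\right) = -4$)
$N = -4$ ($N = 4 - 8 = -4$)
$\frac{Y{\left(-7,6 \right)} + g{\left(-18,-16 \right)}}{317 + N} = \frac{-4 - 18}{317 - 4} = - \frac{22}{313}$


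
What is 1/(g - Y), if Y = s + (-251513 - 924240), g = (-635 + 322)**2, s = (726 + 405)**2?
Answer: -1/5439 ≈ -0.00018386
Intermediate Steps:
s = 1279161 (s = 1131**2 = 1279161)
g = 97969 (g = (-313)**2 = 97969)
Y = 103408 (Y = 1279161 + (-251513 - 924240) = 1279161 - 1175753 = 103408)
1/(g - Y) = 1/(97969 - 1*103408) = 1/(97969 - 103408) = 1/(-5439) = -1/5439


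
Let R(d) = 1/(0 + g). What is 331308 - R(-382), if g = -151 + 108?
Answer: 14246245/43 ≈ 3.3131e+5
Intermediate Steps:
g = -43
R(d) = -1/43 (R(d) = 1/(0 - 43) = 1/(-43) = -1/43)
331308 - R(-382) = 331308 - 1*(-1/43) = 331308 + 1/43 = 14246245/43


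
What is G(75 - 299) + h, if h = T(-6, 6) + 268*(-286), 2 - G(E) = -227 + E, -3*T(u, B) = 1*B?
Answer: -76197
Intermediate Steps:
T(u, B) = -B/3
G(E) = 229 - E (G(E) = 2 - (-227 + E) = 2 + (227 - E) = 229 - E)
h = -76650 (h = -1/3*6 + 268*(-286) = -2 - 76648 = -76650)
G(75 - 299) + h = (229 - (75 - 299)) - 76650 = (229 - 1*(-224)) - 76650 = (229 + 224) - 76650 = 453 - 76650 = -76197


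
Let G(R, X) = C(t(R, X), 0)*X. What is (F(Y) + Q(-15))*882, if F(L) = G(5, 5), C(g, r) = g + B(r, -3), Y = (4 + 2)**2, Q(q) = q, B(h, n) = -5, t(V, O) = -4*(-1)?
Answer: -17640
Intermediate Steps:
t(V, O) = 4
Y = 36 (Y = 6**2 = 36)
C(g, r) = -5 + g (C(g, r) = g - 5 = -5 + g)
G(R, X) = -X (G(R, X) = (-5 + 4)*X = -X)
F(L) = -5 (F(L) = -1*5 = -5)
(F(Y) + Q(-15))*882 = (-5 - 15)*882 = -20*882 = -17640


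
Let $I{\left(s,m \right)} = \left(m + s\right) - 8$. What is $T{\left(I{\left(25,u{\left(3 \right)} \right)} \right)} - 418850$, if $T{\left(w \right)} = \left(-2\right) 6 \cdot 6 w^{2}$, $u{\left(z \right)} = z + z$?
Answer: $-456938$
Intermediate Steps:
$u{\left(z \right)} = 2 z$
$I{\left(s,m \right)} = -8 + m + s$
$T{\left(w \right)} = - 72 w^{2}$ ($T{\left(w \right)} = \left(-12\right) 6 w^{2} = - 72 w^{2}$)
$T{\left(I{\left(25,u{\left(3 \right)} \right)} \right)} - 418850 = - 72 \left(-8 + 2 \cdot 3 + 25\right)^{2} - 418850 = - 72 \left(-8 + 6 + 25\right)^{2} - 418850 = - 72 \cdot 23^{2} - 418850 = \left(-72\right) 529 - 418850 = -38088 - 418850 = -456938$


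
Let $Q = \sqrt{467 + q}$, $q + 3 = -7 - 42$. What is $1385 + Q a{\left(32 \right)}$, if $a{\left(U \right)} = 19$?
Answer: $1385 + 19 \sqrt{415} \approx 1772.1$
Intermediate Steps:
$q = -52$ ($q = -3 - 49 = -52$)
$Q = \sqrt{415}$ ($Q = \sqrt{467 - 52} = \sqrt{415} \approx 20.372$)
$1385 + Q a{\left(32 \right)} = 1385 + \sqrt{415} \cdot 19 = 1385 + 19 \sqrt{415}$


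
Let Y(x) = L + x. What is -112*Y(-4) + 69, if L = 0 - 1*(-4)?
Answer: 69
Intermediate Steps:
L = 4 (L = 0 + 4 = 4)
Y(x) = 4 + x
-112*Y(-4) + 69 = -112*(4 - 4) + 69 = -112*0 + 69 = 0 + 69 = 69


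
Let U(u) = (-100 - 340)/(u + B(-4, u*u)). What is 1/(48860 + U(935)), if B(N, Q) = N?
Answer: 931/45488220 ≈ 2.0467e-5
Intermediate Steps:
U(u) = -440/(-4 + u) (U(u) = (-100 - 340)/(u - 4) = -440/(-4 + u))
1/(48860 + U(935)) = 1/(48860 - 440/(-4 + 935)) = 1/(48860 - 440/931) = 1/(45488220/931) = 931/45488220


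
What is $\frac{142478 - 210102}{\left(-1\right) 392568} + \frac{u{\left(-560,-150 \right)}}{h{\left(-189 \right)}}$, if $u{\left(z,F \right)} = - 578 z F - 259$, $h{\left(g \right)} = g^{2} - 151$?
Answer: $- \frac{2382207228179}{1745455470} \approx -1364.8$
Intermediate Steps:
$h{\left(g \right)} = -151 + g^{2}$
$u{\left(z,F \right)} = -259 - 578 F z$ ($u{\left(z,F \right)} = - 578 F z - 259 = -259 - 578 F z$)
$\frac{142478 - 210102}{\left(-1\right) 392568} + \frac{u{\left(-560,-150 \right)}}{h{\left(-189 \right)}} = \frac{142478 - 210102}{\left(-1\right) 392568} + \frac{-259 - \left(-86700\right) \left(-560\right)}{-151 + \left(-189\right)^{2}} = \frac{142478 - 210102}{-392568} + \frac{-259 - 48552000}{-151 + 35721} = \left(-67624\right) \left(- \frac{1}{392568}\right) - \frac{48552259}{35570} = \frac{8453}{49071} - \frac{48552259}{35570} = - \frac{2382207228179}{1745455470}$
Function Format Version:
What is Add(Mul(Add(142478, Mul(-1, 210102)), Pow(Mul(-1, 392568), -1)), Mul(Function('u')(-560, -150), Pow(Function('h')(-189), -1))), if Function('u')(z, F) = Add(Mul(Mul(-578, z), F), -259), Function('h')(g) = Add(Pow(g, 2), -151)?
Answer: Rational(-2382207228179, 1745455470) ≈ -1364.8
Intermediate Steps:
Function('h')(g) = Add(-151, Pow(g, 2))
Function('u')(z, F) = Add(-259, Mul(-578, F, z)) (Function('u')(z, F) = Add(Mul(-578, F, z), -259) = Add(-259, Mul(-578, F, z)))
Add(Mul(Add(142478, Mul(-1, 210102)), Pow(Mul(-1, 392568), -1)), Mul(Function('u')(-560, -150), Pow(Function('h')(-189), -1))) = Add(Mul(Add(142478, Mul(-1, 210102)), Pow(Mul(-1, 392568), -1)), Mul(Add(-259, Mul(-578, -150, -560)), Pow(Add(-151, Pow(-189, 2)), -1))) = Add(Mul(Add(142478, -210102), Pow(-392568, -1)), Mul(Add(-259, -48552000), Pow(Add(-151, 35721), -1))) = Add(Mul(-67624, Rational(-1, 392568)), Mul(-48552259, Pow(35570, -1))) = Add(Rational(8453, 49071), Mul(-48552259, Rational(1, 35570))) = Add(Rational(8453, 49071), Rational(-48552259, 35570)) = Rational(-2382207228179, 1745455470)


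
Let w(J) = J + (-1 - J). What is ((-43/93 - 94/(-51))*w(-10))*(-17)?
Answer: 2183/93 ≈ 23.473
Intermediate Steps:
w(J) = -1
((-43/93 - 94/(-51))*w(-10))*(-17) = ((-43/93 - 94/(-51))*(-1))*(-17) = ((-43*1/93 - 94*(-1/51))*(-1))*(-17) = ((-43/93 + 94/51)*(-1))*(-17) = ((2183/1581)*(-1))*(-17) = -2183/1581*(-17) = 2183/93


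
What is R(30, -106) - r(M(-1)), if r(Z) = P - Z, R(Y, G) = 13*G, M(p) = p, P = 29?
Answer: -1408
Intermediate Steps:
r(Z) = 29 - Z
R(30, -106) - r(M(-1)) = 13*(-106) - (29 - 1*(-1)) = -1378 - (29 + 1) = -1378 - 1*30 = -1378 - 30 = -1408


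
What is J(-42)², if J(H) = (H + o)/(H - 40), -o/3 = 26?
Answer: 3600/1681 ≈ 2.1416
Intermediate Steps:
o = -78 (o = -3*26 = -78)
J(H) = (-78 + H)/(-40 + H) (J(H) = (H - 78)/(H - 40) = (-78 + H)/(-40 + H))
J(-42)² = ((-78 - 42)/(-40 - 42))² = (-120/(-82))² = (-1/82*(-120))² = (60/41)² = 3600/1681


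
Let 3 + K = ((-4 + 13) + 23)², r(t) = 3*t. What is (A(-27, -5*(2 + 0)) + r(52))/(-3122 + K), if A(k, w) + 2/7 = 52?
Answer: -1454/14707 ≈ -0.098864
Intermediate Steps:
A(k, w) = 362/7 (A(k, w) = -2/7 + 52 = 362/7)
K = 1021 (K = -3 + ((-4 + 13) + 23)² = -3 + (9 + 23)² = -3 + 32² = -3 + 1024 = 1021)
(A(-27, -5*(2 + 0)) + r(52))/(-3122 + K) = (362/7 + 3*52)/(-3122 + 1021) = (362/7 + 156)/(-2101) = (1454/7)*(-1/2101) = -1454/14707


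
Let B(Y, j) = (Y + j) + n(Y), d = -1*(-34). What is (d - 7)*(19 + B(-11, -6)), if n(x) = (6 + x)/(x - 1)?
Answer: 261/4 ≈ 65.250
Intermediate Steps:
d = 34
n(x) = (6 + x)/(-1 + x)
B(Y, j) = Y + j + (6 + Y)/(-1 + Y) (B(Y, j) = (Y + j) + (6 + Y)/(-1 + Y) = Y + j + (6 + Y)/(-1 + Y))
(d - 7)*(19 + B(-11, -6)) = (34 - 7)*(19 + (6 - 11 + (-1 - 11)*(-11 - 6))/(-1 - 11)) = 27*(19 + (6 - 11 - 12*(-17))/(-12)) = 27*(19 - (6 - 11 + 204)/12) = 27*(19 - 1/12*199) = 27*(19 - 199/12) = 27*(29/12) = 261/4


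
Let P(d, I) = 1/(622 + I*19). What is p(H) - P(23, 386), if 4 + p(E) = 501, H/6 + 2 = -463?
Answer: 3954131/7956 ≈ 497.00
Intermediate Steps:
H = -2790 (H = -12 + 6*(-463) = -12 - 2778 = -2790)
p(E) = 497 (p(E) = -4 + 501 = 497)
P(d, I) = 1/(622 + 19*I)
p(H) - P(23, 386) = 497 - 1/(622 + 19*386) = 497 - 1/(622 + 7334) = 497 - 1/7956 = 3954131/7956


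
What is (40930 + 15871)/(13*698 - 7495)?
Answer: 56801/1579 ≈ 35.973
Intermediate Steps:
(40930 + 15871)/(13*698 - 7495) = 56801/(9074 - 7495) = 56801/1579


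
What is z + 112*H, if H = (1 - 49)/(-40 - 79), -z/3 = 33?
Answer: -915/17 ≈ -53.824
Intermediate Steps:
z = -99 (z = -3*33 = -99)
H = 48/119 (H = -48/(-119) = -48*(-1/119) = 48/119 ≈ 0.40336)
z + 112*H = -99 + 112*(48/119) = -99 + 768/17 = -915/17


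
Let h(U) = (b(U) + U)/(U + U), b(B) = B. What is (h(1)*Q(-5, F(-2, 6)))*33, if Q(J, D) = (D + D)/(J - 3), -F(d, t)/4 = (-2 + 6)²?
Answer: 528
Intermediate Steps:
F(d, t) = -64 (F(d, t) = -4*(-2 + 6)² = -4*4² = -4*16 = -64)
Q(J, D) = 2*D/(-3 + J) (Q(J, D) = (2*D)/(-3 + J) = 2*D/(-3 + J))
h(U) = 1 (h(U) = (U + U)/(U + U) = (2*U)/((2*U)) = (2*U)*(1/(2*U)) = 1)
(h(1)*Q(-5, F(-2, 6)))*33 = (1*(2*(-64)/(-3 - 5)))*33 = (1*(2*(-64)/(-8)))*33 = (1*(2*(-64)*(-⅛)))*33 = (1*16)*33 = 16*33 = 528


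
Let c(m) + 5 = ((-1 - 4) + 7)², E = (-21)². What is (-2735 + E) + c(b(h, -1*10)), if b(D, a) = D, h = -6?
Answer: -2295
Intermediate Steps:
E = 441
c(m) = -1 (c(m) = -5 + ((-1 - 4) + 7)² = -5 + (-5 + 7)² = -5 + 2² = -5 + 4 = -1)
(-2735 + E) + c(b(h, -1*10)) = (-2735 + 441) - 1 = -2294 - 1 = -2295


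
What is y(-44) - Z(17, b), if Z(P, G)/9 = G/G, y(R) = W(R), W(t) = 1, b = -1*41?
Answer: -8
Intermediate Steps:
b = -41
y(R) = 1
Z(P, G) = 9 (Z(P, G) = 9*(G/G) = 9*1 = 9)
y(-44) - Z(17, b) = 1 - 1*9 = 1 - 9 = -8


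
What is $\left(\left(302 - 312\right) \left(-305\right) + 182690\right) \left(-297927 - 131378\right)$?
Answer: $-79739110700$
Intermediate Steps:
$\left(\left(302 - 312\right) \left(-305\right) + 182690\right) \left(-297927 - 131378\right) = \left(\left(-10\right) \left(-305\right) + 182690\right) \left(-429305\right) = \left(3050 + 182690\right) \left(-429305\right) = 185740 \left(-429305\right) = -79739110700$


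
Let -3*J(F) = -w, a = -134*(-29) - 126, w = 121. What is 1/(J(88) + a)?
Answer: 3/11401 ≈ 0.00026313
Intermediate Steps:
a = 3760 (a = 3886 - 126 = 3760)
J(F) = 121/3 (J(F) = -(-1)*121/3 = -1/3*(-121) = 121/3)
1/(J(88) + a) = 1/(121/3 + 3760) = 1/(11401/3) = 3/11401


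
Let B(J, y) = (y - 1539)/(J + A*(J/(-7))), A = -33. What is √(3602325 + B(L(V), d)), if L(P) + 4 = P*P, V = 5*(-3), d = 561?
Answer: 3*√1954901305565/2210 ≈ 1898.0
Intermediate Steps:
V = -15
L(P) = -4 + P² (L(P) = -4 + P*P = -4 + P²)
B(J, y) = 7*(-1539 + y)/(40*J) (B(J, y) = (y - 1539)/(J - 33*J/(-7)) = (-1539 + y)/(J - 33*J*(-1)/7) = (-1539 + y)/(J - (-33)*J/7) = (-1539 + y)/(J + 33*J/7) = (-1539 + y)/((40*J/7)) = (-1539 + y)*(7/(40*J)) = 7*(-1539 + y)/(40*J))
√(3602325 + B(L(V), d)) = √(3602325 + 7*(-1539 + 561)/(40*(-4 + (-15)²))) = √(3602325 + (7/40)*(-978)/(-4 + 225)) = √(3602325 + (7/40)*(-978)/221) = √(3602325 + (7/40)*(1/221)*(-978)) = √(3602325 - 3423/4420) = √(15922273077/4420) = 3*√1954901305565/2210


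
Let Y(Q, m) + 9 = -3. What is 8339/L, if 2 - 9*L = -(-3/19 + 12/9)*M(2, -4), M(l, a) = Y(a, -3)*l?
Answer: -475323/166 ≈ -2863.4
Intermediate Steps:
Y(Q, m) = -12 (Y(Q, m) = -9 - 3 = -12)
M(l, a) = -12*l
L = -166/57 (L = 2/9 - (-1)*(-3/19 + 12/9)*(-12*2)/9 = 2/9 - (-1)*(-3*1/19 + 12*(⅑))*(-24)/9 = 2/9 - (-1)*(-3/19 + 4/3)*(-24)/9 = 2/9 - (-1)*(67/57)*(-24)/9 = 2/9 - (-1)*(-536)/(9*19) = 2/9 - ⅑*536/19 = 2/9 - 536/171 = -166/57 ≈ -2.9123)
8339/L = 8339/(-166/57) = 8339*(-57/166) = -475323/166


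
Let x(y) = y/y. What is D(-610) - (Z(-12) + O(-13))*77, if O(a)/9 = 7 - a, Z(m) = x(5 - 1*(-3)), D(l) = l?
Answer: -14547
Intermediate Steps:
x(y) = 1
Z(m) = 1
O(a) = 63 - 9*a (O(a) = 9*(7 - a) = 63 - 9*a)
D(-610) - (Z(-12) + O(-13))*77 = -610 - (1 + (63 - 9*(-13)))*77 = -610 - (1 + (63 + 117))*77 = -610 - (1 + 180)*77 = -610 - 181*77 = -610 - 1*13937 = -610 - 13937 = -14547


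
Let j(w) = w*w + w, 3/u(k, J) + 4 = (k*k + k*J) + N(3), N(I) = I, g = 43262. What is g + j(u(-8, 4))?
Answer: 41574884/961 ≈ 43262.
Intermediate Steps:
u(k, J) = 3/(-1 + k**2 + J*k) (u(k, J) = 3/(-4 + ((k*k + k*J) + 3)) = 3/(-4 + ((k**2 + J*k) + 3)) = 3/(-4 + (3 + k**2 + J*k)) = 3/(-1 + k**2 + J*k))
j(w) = w + w**2 (j(w) = w**2 + w = w + w**2)
g + j(u(-8, 4)) = 43262 + (3/(-1 + (-8)**2 + 4*(-8)))*(1 + 3/(-1 + (-8)**2 + 4*(-8))) = 43262 + (3/(-1 + 64 - 32))*(1 + 3/(-1 + 64 - 32)) = 43262 + (3/31)*(1 + 3/31) = 43262 + (3*(1/31))*(1 + 3*(1/31)) = 43262 + 3*(1 + 3/31)/31 = 43262 + (3/31)*(34/31) = 43262 + 102/961 = 41574884/961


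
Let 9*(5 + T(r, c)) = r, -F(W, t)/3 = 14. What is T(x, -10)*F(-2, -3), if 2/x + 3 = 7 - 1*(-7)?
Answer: 6902/33 ≈ 209.15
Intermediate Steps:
F(W, t) = -42 (F(W, t) = -3*14 = -42)
x = 2/11 (x = 2/(-3 + (7 - 1*(-7))) = 2/(-3 + (7 + 7)) = 2/(-3 + 14) = 2/11 ≈ 0.18182)
T(r, c) = -5 + r/9
T(x, -10)*F(-2, -3) = (-5 + (⅑)*(2/11))*(-42) = (-5 + 2/99)*(-42) = -493/99*(-42) = 6902/33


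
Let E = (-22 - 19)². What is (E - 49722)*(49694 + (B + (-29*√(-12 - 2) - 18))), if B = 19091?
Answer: -3303635447 + 1393189*I*√14 ≈ -3.3036e+9 + 5.2128e+6*I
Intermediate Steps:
E = 1681 (E = (-41)² = 1681)
(E - 49722)*(49694 + (B + (-29*√(-12 - 2) - 18))) = (1681 - 49722)*(49694 + (19091 + (-29*√(-12 - 2) - 18))) = -48041*(49694 + (19091 + (-29*I*√14 - 18))) = -48041*(49694 + (19091 + (-18 - 29*I*√14))) = -48041*(49694 + (19073 - 29*I*√14)) = -48041*(68767 - 29*I*√14) = -3303635447 + 1393189*I*√14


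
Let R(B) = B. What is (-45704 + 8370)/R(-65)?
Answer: 37334/65 ≈ 574.37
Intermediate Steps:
(-45704 + 8370)/R(-65) = (-45704 + 8370)/(-65) = -37334*(-1/65) = 37334/65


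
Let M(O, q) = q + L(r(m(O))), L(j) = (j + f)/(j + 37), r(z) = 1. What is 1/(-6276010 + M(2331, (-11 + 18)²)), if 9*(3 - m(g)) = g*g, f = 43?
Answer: -19/119243237 ≈ -1.5934e-7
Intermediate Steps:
m(g) = 3 - g²/9 (m(g) = 3 - g*g/9 = 3 - g²/9)
L(j) = (43 + j)/(37 + j) (L(j) = (j + 43)/(j + 37) = (43 + j)/(37 + j))
M(O, q) = 22/19 + q (M(O, q) = q + (43 + 1)/(37 + 1) = q + 44/38 = q + (1/38)*44 = q + 22/19 = 22/19 + q)
1/(-6276010 + M(2331, (-11 + 18)²)) = 1/(-6276010 + (22/19 + (-11 + 18)²)) = 1/(-6276010 + (22/19 + 7²)) = 1/(-6276010 + (22/19 + 49)) = 1/(-6276010 + 953/19) = 1/(-119243237/19) = -19/119243237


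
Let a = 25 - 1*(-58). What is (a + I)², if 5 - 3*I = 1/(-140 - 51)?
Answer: 2353705225/328329 ≈ 7168.7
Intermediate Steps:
I = 956/573 (I = 5/3 - 1/(3*(-140 - 51)) = 5/3 - ⅓/(-191) = 5/3 - ⅓*(-1/191) = 5/3 + 1/573 = 956/573 ≈ 1.6684)
a = 83 (a = 25 + 58 = 83)
(a + I)² = (83 + 956/573)² = (48515/573)² = 2353705225/328329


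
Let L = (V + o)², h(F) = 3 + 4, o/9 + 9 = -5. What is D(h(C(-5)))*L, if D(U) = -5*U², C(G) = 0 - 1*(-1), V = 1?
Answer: -3828125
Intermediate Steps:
o = -126 (o = -81 + 9*(-5) = -81 - 45 = -126)
C(G) = 1 (C(G) = 0 + 1 = 1)
h(F) = 7
L = 15625 (L = (1 - 126)² = (-125)² = 15625)
D(h(C(-5)))*L = -5*7²*15625 = -5*49*15625 = -245*15625 = -3828125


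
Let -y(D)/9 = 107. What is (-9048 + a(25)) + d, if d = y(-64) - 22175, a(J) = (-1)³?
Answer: -32187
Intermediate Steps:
y(D) = -963 (y(D) = -9*107 = -963)
a(J) = -1
d = -23138 (d = -963 - 22175 = -23138)
(-9048 + a(25)) + d = (-9048 - 1) - 23138 = -9049 - 23138 = -32187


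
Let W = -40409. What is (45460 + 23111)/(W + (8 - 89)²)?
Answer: -68571/33848 ≈ -2.0259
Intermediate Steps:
(45460 + 23111)/(W + (8 - 89)²) = (45460 + 23111)/(-40409 + (8 - 89)²) = 68571/(-40409 + (-81)²) = 68571/(-40409 + 6561) = 68571/(-33848) = 68571*(-1/33848) = -68571/33848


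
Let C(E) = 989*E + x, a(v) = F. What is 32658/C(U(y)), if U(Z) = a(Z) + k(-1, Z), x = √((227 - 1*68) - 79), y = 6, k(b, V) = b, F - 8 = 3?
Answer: 16149381/4890601 - 32658*√5/24453005 ≈ 3.2991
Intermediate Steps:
F = 11 (F = 8 + 3 = 11)
a(v) = 11
x = 4*√5 (x = √((227 - 68) - 79) = √(159 - 79) = √80 = 4*√5 ≈ 8.9443)
U(Z) = 10 (U(Z) = 11 - 1 = 10)
C(E) = 4*√5 + 989*E (C(E) = 989*E + 4*√5 = 4*√5 + 989*E)
32658/C(U(y)) = 32658/(4*√5 + 989*10) = 32658/(4*√5 + 9890) = 32658/(9890 + 4*√5)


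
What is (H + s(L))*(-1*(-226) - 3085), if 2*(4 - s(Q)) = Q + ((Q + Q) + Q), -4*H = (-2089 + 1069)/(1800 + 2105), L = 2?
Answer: -145809/781 ≈ -186.70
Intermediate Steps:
H = 51/781 (H = -(-2089 + 1069)/(4*(1800 + 2105)) = -(-255)/3905 = -¼*(-204/781) = 51/781 ≈ 0.065301)
s(Q) = 4 - 2*Q (s(Q) = 4 - (Q + ((Q + Q) + Q))/2 = 4 - (Q + (2*Q + Q))/2 = 4 - (Q + 3*Q)/2 = 4 - 2*Q)
(H + s(L))*(-1*(-226) - 3085) = (51/781 + (4 - 2*2))*(-1*(-226) - 3085) = (51/781 + (4 - 4))*(226 - 3085) = (51/781 + 0)*(-2859) = (51/781)*(-2859) = -145809/781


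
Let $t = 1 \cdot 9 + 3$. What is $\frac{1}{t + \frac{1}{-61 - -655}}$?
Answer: $\frac{594}{7129} \approx 0.083322$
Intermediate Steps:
$t = 12$ ($t = 9 + 3 = 12$)
$\frac{1}{t + \frac{1}{-61 - -655}} = \frac{1}{12 + \frac{1}{-61 - -655}} = \frac{1}{12 + \frac{1}{-61 + 655}} = \frac{1}{12 + \frac{1}{594}} = \frac{1}{\frac{7129}{594}} = \frac{594}{7129}$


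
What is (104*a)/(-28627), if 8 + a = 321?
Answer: -32552/28627 ≈ -1.1371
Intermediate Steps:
a = 313 (a = -8 + 321 = 313)
(104*a)/(-28627) = (104*313)/(-28627) = 32552*(-1/28627) = -32552/28627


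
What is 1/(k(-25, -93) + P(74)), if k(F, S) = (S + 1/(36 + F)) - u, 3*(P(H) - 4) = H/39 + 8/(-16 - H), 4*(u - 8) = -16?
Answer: -19305/1781972 ≈ -0.010834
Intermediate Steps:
u = 4 (u = 8 + (¼)*(-16) = 8 - 4 = 4)
P(H) = 4 + H/117 + 8/(3*(-16 - H)) (P(H) = 4 + (H/39 + 8/(-16 - H))/3 = 4 + (8/(-16 - H) + H/39)/3 = 4 + (H/117 + 8/(3*(-16 - H))) = 4 + H/117 + 8/(3*(-16 - H)))
k(F, S) = -4 + S + 1/(36 + F) (k(F, S) = (S + 1/(36 + F)) - 1*4 = (S + 1/(36 + F)) - 4 = -4 + S + 1/(36 + F))
1/(k(-25, -93) + P(74)) = 1/((-143 - 4*(-25) + 36*(-93) - 25*(-93))/(36 - 25) + (7176 + 74² + 484*74)/(117*(16 + 74))) = 1/((-143 + 100 - 3348 + 2325)/11 + (1/117)*(7176 + 5476 + 35816)/90) = 1/((1/11)*(-1066) + (1/117)*(1/90)*48468) = 1/(-1066/11 + 8078/1755) = 1/(-1781972/19305) = -19305/1781972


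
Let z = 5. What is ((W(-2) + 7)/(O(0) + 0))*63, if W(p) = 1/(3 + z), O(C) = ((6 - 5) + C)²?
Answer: 3591/8 ≈ 448.88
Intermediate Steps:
O(C) = (1 + C)²
W(p) = ⅛ (W(p) = 1/(3 + 5) = 1/8 = ⅛)
((W(-2) + 7)/(O(0) + 0))*63 = ((⅛ + 7)/((1 + 0)² + 0))*63 = (57/(8*(1² + 0)))*63 = (57/(8*(1 + 0)))*63 = ((57/8)/1)*63 = ((57/8)*1)*63 = (57/8)*63 = 3591/8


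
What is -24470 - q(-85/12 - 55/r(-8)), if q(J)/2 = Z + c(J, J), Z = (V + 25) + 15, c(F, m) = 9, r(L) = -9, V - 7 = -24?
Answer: -24534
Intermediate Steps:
V = -17 (V = 7 - 24 = -17)
Z = 23 (Z = (-17 + 25) + 15 = 8 + 15 = 23)
q(J) = 64 (q(J) = 2*(23 + 9) = 2*32 = 64)
-24470 - q(-85/12 - 55/r(-8)) = -24470 - 1*64 = -24470 - 64 = -24534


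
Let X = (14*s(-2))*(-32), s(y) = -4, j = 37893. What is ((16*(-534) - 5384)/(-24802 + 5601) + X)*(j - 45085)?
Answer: -247563887040/19201 ≈ -1.2893e+7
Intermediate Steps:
X = 1792 (X = (14*(-4))*(-32) = -56*(-32) = 1792)
((16*(-534) - 5384)/(-24802 + 5601) + X)*(j - 45085) = ((16*(-534) - 5384)/(-24802 + 5601) + 1792)*(37893 - 45085) = ((-8544 - 5384)/(-19201) + 1792)*(-7192) = (-13928*(-1/19201) + 1792)*(-7192) = (13928/19201 + 1792)*(-7192) = (34422120/19201)*(-7192) = -247563887040/19201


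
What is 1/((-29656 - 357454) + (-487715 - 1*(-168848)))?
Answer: -1/705977 ≈ -1.4165e-6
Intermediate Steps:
1/((-29656 - 357454) + (-487715 - 1*(-168848))) = 1/(-387110 + (-487715 + 168848)) = 1/(-387110 - 318867) = 1/(-705977) = -1/705977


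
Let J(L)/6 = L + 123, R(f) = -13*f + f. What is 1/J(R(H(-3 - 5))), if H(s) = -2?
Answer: 1/882 ≈ 0.0011338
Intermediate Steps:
R(f) = -12*f
J(L) = 738 + 6*L (J(L) = 6*(L + 123) = 6*(123 + L) = 738 + 6*L)
1/J(R(H(-3 - 5))) = 1/(738 + 6*(-12*(-2))) = 1/(738 + 6*24) = 1/(738 + 144) = 1/882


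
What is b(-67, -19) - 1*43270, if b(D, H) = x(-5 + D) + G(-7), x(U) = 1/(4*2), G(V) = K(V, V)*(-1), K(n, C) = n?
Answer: -346103/8 ≈ -43263.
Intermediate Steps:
G(V) = -V (G(V) = V*(-1) = -V)
x(U) = 1/8
b(D, H) = 57/8 (b(D, H) = 1/8 - 1*(-7) = 1/8 + 7 = 57/8)
b(-67, -19) - 1*43270 = 57/8 - 1*43270 = 57/8 - 43270 = -346103/8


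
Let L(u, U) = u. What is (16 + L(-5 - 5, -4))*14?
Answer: 84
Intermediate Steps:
(16 + L(-5 - 5, -4))*14 = (16 + (-5 - 5))*14 = (16 - 10)*14 = 6*14 = 84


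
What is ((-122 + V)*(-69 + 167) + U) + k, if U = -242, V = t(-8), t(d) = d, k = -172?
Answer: -13154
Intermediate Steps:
V = -8
((-122 + V)*(-69 + 167) + U) + k = ((-122 - 8)*(-69 + 167) - 242) - 172 = (-130*98 - 242) - 172 = (-12740 - 242) - 172 = -12982 - 172 = -13154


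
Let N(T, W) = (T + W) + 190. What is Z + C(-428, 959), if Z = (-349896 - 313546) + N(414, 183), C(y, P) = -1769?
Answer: -664424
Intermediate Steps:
N(T, W) = 190 + T + W
Z = -662655 (Z = (-349896 - 313546) + (190 + 414 + 183) = -663442 + 787 = -662655)
Z + C(-428, 959) = -662655 - 1769 = -664424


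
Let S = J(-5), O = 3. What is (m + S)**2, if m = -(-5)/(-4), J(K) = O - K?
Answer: 729/16 ≈ 45.563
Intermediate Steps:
J(K) = 3 - K
S = 8 (S = 3 - 1*(-5) = 3 + 5 = 8)
m = -5/4 (m = -(-5)*(-1)/4 = -5*1/4 = -5/4 ≈ -1.2500)
(m + S)**2 = (-5/4 + 8)**2 = (27/4)**2 = 729/16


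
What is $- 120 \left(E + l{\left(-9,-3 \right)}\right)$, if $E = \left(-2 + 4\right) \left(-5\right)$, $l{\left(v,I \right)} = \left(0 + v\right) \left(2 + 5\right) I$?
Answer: $-21480$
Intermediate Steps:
$l{\left(v,I \right)} = 7 I v$ ($l{\left(v,I \right)} = v 7 I = 7 v I = 7 I v$)
$E = -10$ ($E = 2 \left(-5\right) = -10$)
$- 120 \left(E + l{\left(-9,-3 \right)}\right) = - 120 \left(-10 + 7 \left(-3\right) \left(-9\right)\right) = - 120 \left(-10 + 189\right) = \left(-120\right) 179 = -21480$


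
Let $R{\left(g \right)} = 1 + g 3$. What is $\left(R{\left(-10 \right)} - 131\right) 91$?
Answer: $-14560$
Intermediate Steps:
$R{\left(g \right)} = 1 + 3 g$
$\left(R{\left(-10 \right)} - 131\right) 91 = \left(\left(1 + 3 \left(-10\right)\right) - 131\right) 91 = \left(\left(1 - 30\right) - 131\right) 91 = \left(-29 - 131\right) 91 = \left(-160\right) 91 = -14560$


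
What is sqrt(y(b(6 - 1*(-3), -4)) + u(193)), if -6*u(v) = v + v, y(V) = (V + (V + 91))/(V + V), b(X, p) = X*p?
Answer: I*sqrt(9302)/12 ≈ 8.0372*I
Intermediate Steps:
y(V) = (91 + 2*V)/(2*V) (y(V) = (V + (91 + V))/((2*V)) = (91 + 2*V)*(1/(2*V)) = (91 + 2*V)/(2*V))
u(v) = -v/3 (u(v) = -(v + v)/6 = -v/3)
sqrt(y(b(6 - 1*(-3), -4)) + u(193)) = sqrt((91/2 + (6 - 1*(-3))*(-4))/(((6 - 1*(-3))*(-4))) - 1/3*193) = sqrt((91/2 + (6 + 3)*(-4))/(((6 + 3)*(-4))) - 193/3) = sqrt((91/2 + 9*(-4))/((9*(-4))) - 193/3) = sqrt((91/2 - 36)/(-36) - 193/3) = sqrt(-1/36*19/2 - 193/3) = sqrt(-19/72 - 193/3) = sqrt(-4651/72) = I*sqrt(9302)/12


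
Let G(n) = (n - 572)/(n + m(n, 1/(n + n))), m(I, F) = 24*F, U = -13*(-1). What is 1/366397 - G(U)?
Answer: 2662607180/66317857 ≈ 40.149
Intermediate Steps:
U = 13
G(n) = (-572 + n)/(n + 12/n) (G(n) = (n - 572)/(n + 24/(n + n)) = (-572 + n)/(n + 24/((2*n))) = (-572 + n)/(n + 24*(1/(2*n))) = (-572 + n)/(n + 12/n))
1/366397 - G(U) = 1/366397 - 13*(-572 + 13)/(12 + 13²) = 1/366397 - 13*(-559)/(12 + 169) = 1/366397 - 13*(-559)/181 = 1/366397 - 1*(-7267/181) = 1/366397 + 7267/181 = 2662607180/66317857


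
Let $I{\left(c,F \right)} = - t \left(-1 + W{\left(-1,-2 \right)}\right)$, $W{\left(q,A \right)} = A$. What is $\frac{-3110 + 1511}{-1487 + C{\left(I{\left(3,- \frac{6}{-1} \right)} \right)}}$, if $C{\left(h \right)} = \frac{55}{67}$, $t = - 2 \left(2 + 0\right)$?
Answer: $\frac{107133}{99574} \approx 1.0759$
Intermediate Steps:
$t = -4$ ($t = \left(-2\right) 2 = -4$)
$I{\left(c,F \right)} = -12$ ($I{\left(c,F \right)} = - \left(-4\right) \left(-1 - 2\right) = - \left(-4\right) \left(-3\right) = \left(-1\right) 12 = -12$)
$C{\left(h \right)} = \frac{55}{67}$ ($C{\left(h \right)} = 55 \cdot \frac{1}{67} = \frac{55}{67}$)
$\frac{-3110 + 1511}{-1487 + C{\left(I{\left(3,- \frac{6}{-1} \right)} \right)}} = \frac{-3110 + 1511}{-1487 + \frac{55}{67}} = - \frac{1599}{- \frac{99574}{67}} = \left(-1599\right) \left(- \frac{67}{99574}\right) = \frac{107133}{99574}$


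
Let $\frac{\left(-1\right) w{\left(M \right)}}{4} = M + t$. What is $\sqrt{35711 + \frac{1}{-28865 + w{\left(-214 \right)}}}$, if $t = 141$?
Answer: $\frac{\sqrt{29155043496346}}{28573} \approx 188.97$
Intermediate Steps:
$w{\left(M \right)} = -564 - 4 M$ ($w{\left(M \right)} = - 4 \left(M + 141\right) = - 4 \left(141 + M\right) = -564 - 4 M$)
$\sqrt{35711 + \frac{1}{-28865 + w{\left(-214 \right)}}} = \sqrt{35711 + \frac{1}{-28865 - -292}} = \sqrt{35711 + \frac{1}{-28865 + \left(-564 + 856\right)}} = \sqrt{35711 + \frac{1}{-28865 + 292}} = \sqrt{35711 + \frac{1}{-28573}} = \sqrt{35711 - \frac{1}{28573}} = \sqrt{\frac{1020370402}{28573}} = \frac{\sqrt{29155043496346}}{28573}$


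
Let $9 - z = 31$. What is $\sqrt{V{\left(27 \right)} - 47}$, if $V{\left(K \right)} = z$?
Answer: $i \sqrt{69} \approx 8.3066 i$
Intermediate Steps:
$z = -22$ ($z = 9 - 31 = -22$)
$V{\left(K \right)} = -22$
$\sqrt{V{\left(27 \right)} - 47} = \sqrt{-22 - 47} = \sqrt{-69} = i \sqrt{69}$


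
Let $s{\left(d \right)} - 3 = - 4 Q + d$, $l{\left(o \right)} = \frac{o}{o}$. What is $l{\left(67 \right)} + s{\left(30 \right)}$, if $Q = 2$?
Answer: $26$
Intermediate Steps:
$l{\left(o \right)} = 1$
$s{\left(d \right)} = -5 + d$ ($s{\left(d \right)} = 3 + \left(\left(-4\right) 2 + d\right) = 3 + \left(-8 + d\right) = -5 + d$)
$l{\left(67 \right)} + s{\left(30 \right)} = 1 + \left(-5 + 30\right) = 1 + 25 = 26$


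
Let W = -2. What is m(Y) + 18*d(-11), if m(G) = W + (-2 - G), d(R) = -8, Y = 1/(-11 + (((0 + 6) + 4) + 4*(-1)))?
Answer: -739/5 ≈ -147.80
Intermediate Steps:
Y = -⅕ (Y = 1/(-11 + ((6 + 4) - 4)) = 1/(-11 + (10 - 4)) = 1/(-11 + 6) = 1/(-5) = -⅕ ≈ -0.20000)
m(G) = -4 - G (m(G) = -2 + (-2 - G) = -4 - G)
m(Y) + 18*d(-11) = (-4 - 1*(-⅕)) + 18*(-8) = (-4 + ⅕) - 144 = -19/5 - 144 = -739/5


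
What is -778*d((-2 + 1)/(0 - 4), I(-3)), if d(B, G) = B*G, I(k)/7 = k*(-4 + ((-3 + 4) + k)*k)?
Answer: 8169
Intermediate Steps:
I(k) = 7*k*(-4 + k*(1 + k)) (I(k) = 7*(k*(-4 + ((-3 + 4) + k)*k)) = 7*(k*(-4 + (1 + k)*k)) = 7*(k*(-4 + k*(1 + k))) = 7*k*(-4 + k*(1 + k)))
-778*d((-2 + 1)/(0 - 4), I(-3)) = -778*(-2 + 1)/(0 - 4)*7*(-3)*(-4 - 3 + (-3)**2) = -778*(-1/(-4))*7*(-3)*(-4 - 3 + 9) = -778*(-1*(-1/4))*7*(-3)*2 = -389*(-42)/2 = -778*(-21/2) = 8169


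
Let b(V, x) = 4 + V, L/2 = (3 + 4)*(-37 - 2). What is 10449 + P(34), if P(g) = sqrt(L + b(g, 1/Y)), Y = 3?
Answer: 10449 + 2*I*sqrt(127) ≈ 10449.0 + 22.539*I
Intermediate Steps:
L = -546 (L = 2*((3 + 4)*(-37 - 2)) = 2*(7*(-39)) = 2*(-273) = -546)
P(g) = sqrt(-542 + g) (P(g) = sqrt(-546 + (4 + g)) = sqrt(-542 + g))
10449 + P(34) = 10449 + sqrt(-542 + 34) = 10449 + sqrt(-508) = 10449 + 2*I*sqrt(127)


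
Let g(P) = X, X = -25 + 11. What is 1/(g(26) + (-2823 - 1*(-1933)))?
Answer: -1/904 ≈ -0.0011062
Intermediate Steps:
X = -14
g(P) = -14
1/(g(26) + (-2823 - 1*(-1933))) = 1/(-14 + (-2823 - 1*(-1933))) = 1/(-14 + (-2823 + 1933)) = 1/(-14 - 890) = 1/(-904) = -1/904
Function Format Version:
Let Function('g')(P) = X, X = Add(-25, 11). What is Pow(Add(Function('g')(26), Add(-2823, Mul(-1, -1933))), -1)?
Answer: Rational(-1, 904) ≈ -0.0011062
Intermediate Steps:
X = -14
Function('g')(P) = -14
Pow(Add(Function('g')(26), Add(-2823, Mul(-1, -1933))), -1) = Pow(Add(-14, Add(-2823, Mul(-1, -1933))), -1) = Pow(Add(-14, Add(-2823, 1933)), -1) = Pow(Add(-14, -890), -1) = Pow(-904, -1) = Rational(-1, 904)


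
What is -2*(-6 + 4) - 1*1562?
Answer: -1558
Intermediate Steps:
-2*(-6 + 4) - 1*1562 = -2*(-2) - 1562 = 4 - 1562 = -1558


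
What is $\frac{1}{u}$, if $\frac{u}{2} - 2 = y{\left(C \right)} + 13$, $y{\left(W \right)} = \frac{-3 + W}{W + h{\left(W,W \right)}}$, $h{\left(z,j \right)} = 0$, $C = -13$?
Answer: $\frac{13}{422} \approx 0.030806$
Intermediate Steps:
$y{\left(W \right)} = \frac{-3 + W}{W}$ ($y{\left(W \right)} = \frac{-3 + W}{W + 0} = \frac{-3 + W}{W}$)
$u = \frac{422}{13}$ ($u = 4 + 2 \left(\frac{-3 - 13}{-13} + 13\right) = 4 + 2 \left(\left(- \frac{1}{13}\right) \left(-16\right) + 13\right) = 4 + 2 \left(\frac{16}{13} + 13\right) = 4 + 2 \cdot \frac{185}{13} = 4 + \frac{370}{13} = \frac{422}{13} \approx 32.462$)
$\frac{1}{u} = \frac{1}{\frac{422}{13}} = \frac{13}{422}$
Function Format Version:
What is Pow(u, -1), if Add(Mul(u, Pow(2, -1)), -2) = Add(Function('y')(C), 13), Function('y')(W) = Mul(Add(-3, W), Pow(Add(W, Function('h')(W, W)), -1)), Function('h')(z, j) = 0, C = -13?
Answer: Rational(13, 422) ≈ 0.030806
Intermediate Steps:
Function('y')(W) = Mul(Pow(W, -1), Add(-3, W)) (Function('y')(W) = Mul(Add(-3, W), Pow(Add(W, 0), -1)) = Mul(Add(-3, W), Pow(W, -1)) = Mul(Pow(W, -1), Add(-3, W)))
u = Rational(422, 13) (u = Add(4, Mul(2, Add(Mul(Pow(-13, -1), Add(-3, -13)), 13))) = Add(4, Mul(2, Add(Mul(Rational(-1, 13), -16), 13))) = Add(4, Mul(2, Add(Rational(16, 13), 13))) = Add(4, Mul(2, Rational(185, 13))) = Add(4, Rational(370, 13)) = Rational(422, 13) ≈ 32.462)
Pow(u, -1) = Pow(Rational(422, 13), -1) = Rational(13, 422)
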